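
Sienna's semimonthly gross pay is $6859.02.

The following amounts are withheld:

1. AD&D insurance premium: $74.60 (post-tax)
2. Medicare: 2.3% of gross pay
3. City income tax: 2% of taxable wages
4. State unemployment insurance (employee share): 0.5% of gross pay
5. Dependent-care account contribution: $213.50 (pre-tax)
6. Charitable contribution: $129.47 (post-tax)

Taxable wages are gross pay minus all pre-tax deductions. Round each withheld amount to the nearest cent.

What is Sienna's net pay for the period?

$6116.48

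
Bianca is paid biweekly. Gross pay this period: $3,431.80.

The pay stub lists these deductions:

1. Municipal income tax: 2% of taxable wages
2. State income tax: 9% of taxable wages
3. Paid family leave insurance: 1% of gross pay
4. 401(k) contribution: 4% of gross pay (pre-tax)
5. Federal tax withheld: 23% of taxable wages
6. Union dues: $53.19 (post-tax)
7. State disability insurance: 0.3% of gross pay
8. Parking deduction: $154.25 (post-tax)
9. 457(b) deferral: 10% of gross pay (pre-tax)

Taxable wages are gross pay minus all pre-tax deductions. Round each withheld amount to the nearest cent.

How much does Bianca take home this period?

$1,695.83

401(k) contribution: $3,431.80 × 0.04 = $137.27
457(b) deferral: $3,431.80 × 0.1 = $343.18
Pre-tax total = $137.27 + $343.18 = $480.45
Taxable wages = $3,431.80 − $480.45 = $2,951.35
Municipal income tax: $2,951.35 × 0.02 = $59.03
State income tax: $2,951.35 × 0.09 = $265.62
Federal tax withheld: $2,951.35 × 0.23 = $678.81
Paid family leave insurance: $3,431.80 × 0.01 = $34.32
State disability insurance: $3,431.80 × 0.003 = $10.30
Union dues: $53.19
Parking deduction: $154.25
Total deductions = $137.27 + $343.18 + $59.03 + $265.62 + $678.81 + $34.32 + $10.30 + $53.19 + $154.25 = $1,735.97
Net pay = $3,431.80 − $1,735.97 = $1,695.83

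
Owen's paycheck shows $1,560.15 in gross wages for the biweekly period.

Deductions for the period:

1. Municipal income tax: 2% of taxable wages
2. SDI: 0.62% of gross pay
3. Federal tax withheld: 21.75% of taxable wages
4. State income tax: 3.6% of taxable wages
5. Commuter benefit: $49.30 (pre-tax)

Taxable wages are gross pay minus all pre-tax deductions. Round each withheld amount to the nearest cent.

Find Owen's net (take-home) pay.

$1,087.96

Commuter benefit: $49.30
Taxable wages = $1,560.15 − $49.30 = $1,510.85
State income tax: $1,510.85 × 0.036 = $54.39
Municipal income tax: $1,510.85 × 0.02 = $30.22
Federal tax withheld: $1,510.85 × 0.2175 = $328.61
SDI: $1,560.15 × 0.0062 = $9.67
Total deductions = $49.30 + $54.39 + $30.22 + $328.61 + $9.67 = $472.19
Net pay = $1,560.15 − $472.19 = $1,087.96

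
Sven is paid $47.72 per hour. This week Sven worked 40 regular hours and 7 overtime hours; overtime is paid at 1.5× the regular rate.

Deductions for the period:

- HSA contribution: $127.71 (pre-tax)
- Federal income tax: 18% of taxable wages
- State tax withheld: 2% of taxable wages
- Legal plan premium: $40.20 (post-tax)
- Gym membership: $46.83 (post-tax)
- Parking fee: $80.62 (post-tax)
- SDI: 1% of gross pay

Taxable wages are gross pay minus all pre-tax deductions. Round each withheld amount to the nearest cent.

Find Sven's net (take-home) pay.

$1633.97

Regular pay: 40 × $47.72 = $1908.80
Overtime pay: 7 × $47.72 × 1.5 = $501.06
Gross pay = $1908.80 + $501.06 = $2409.86
HSA contribution: $127.71
Taxable wages = $2409.86 − $127.71 = $2282.15
Federal income tax: $2282.15 × 0.18 = $410.79
State tax withheld: $2282.15 × 0.02 = $45.64
SDI: $2409.86 × 0.01 = $24.10
Legal plan premium: $40.20
Parking fee: $80.62
Gym membership: $46.83
Total deductions = $127.71 + $410.79 + $45.64 + $24.10 + $40.20 + $80.62 + $46.83 = $775.89
Net pay = $2409.86 − $775.89 = $1633.97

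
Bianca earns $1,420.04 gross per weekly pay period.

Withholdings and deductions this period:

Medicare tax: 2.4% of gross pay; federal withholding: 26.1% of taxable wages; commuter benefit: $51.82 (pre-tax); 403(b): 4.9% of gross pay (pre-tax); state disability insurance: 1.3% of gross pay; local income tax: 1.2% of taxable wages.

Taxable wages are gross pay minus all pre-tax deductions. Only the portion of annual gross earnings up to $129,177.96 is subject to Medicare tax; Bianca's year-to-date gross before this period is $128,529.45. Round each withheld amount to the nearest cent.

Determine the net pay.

$910.09

403(b): $1,420.04 × 0.049 = $69.58
Commuter benefit: $51.82
Pre-tax total = $69.58 + $51.82 = $121.40
Taxable wages = $1,420.04 − $121.40 = $1,298.64
Federal withholding: $1,298.64 × 0.261 = $338.95
Local income tax: $1,298.64 × 0.012 = $15.58
State disability insurance: $1,420.04 × 0.013 = $18.46
Medicare tax: only $129,177.96 − $128,529.45 = $648.51 of this check is subject → $648.51 × 0.024 = $15.56
Total deductions = $69.58 + $51.82 + $338.95 + $15.58 + $18.46 + $15.56 = $509.95
Net pay = $1,420.04 − $509.95 = $910.09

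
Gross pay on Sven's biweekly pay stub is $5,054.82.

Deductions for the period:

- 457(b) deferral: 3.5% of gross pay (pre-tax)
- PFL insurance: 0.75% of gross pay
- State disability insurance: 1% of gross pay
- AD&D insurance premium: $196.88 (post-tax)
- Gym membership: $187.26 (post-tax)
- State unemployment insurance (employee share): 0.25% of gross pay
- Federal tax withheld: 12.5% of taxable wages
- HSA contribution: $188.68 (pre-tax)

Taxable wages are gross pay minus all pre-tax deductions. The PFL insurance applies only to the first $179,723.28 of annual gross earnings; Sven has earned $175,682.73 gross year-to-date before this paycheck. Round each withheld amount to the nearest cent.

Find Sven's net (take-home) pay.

$3,625.44

457(b) deferral: $5,054.82 × 0.035 = $176.92
HSA contribution: $188.68
Pre-tax total = $176.92 + $188.68 = $365.60
Taxable wages = $5,054.82 − $365.60 = $4,689.22
Federal tax withheld: $4,689.22 × 0.125 = $586.15
PFL insurance: only $179,723.28 − $175,682.73 = $4,040.55 of this check is subject → $4,040.55 × 0.0075 = $30.30
State disability insurance: $5,054.82 × 0.01 = $50.55
State unemployment insurance (employee share): $5,054.82 × 0.0025 = $12.64
Gym membership: $187.26
AD&D insurance premium: $196.88
Total deductions = $176.92 + $188.68 + $586.15 + $30.30 + $50.55 + $12.64 + $187.26 + $196.88 = $1,429.38
Net pay = $5,054.82 − $1,429.38 = $3,625.44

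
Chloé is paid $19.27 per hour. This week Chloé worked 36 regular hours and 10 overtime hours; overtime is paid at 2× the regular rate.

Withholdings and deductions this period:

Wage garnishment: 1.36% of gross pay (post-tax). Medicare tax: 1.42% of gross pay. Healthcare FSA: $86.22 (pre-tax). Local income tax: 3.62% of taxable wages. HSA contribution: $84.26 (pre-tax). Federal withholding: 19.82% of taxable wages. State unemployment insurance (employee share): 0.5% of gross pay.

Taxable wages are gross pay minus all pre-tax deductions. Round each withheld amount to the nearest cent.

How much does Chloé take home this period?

$660.26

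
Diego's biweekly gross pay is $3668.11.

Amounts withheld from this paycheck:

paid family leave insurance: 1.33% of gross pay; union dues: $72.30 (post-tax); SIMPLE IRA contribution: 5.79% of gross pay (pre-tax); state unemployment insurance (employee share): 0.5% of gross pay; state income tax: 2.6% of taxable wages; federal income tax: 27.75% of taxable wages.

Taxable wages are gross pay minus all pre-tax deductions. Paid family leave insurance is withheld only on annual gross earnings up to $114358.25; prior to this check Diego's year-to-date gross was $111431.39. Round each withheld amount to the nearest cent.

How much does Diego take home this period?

$2277.34

SIMPLE IRA contribution: $3668.11 × 0.0579 = $212.38
Taxable wages = $3668.11 − $212.38 = $3455.73
Federal income tax: $3455.73 × 0.2775 = $958.97
State income tax: $3455.73 × 0.026 = $89.85
State unemployment insurance (employee share): $3668.11 × 0.005 = $18.34
Paid family leave insurance: only $114358.25 − $111431.39 = $2926.86 of this check is subject → $2926.86 × 0.0133 = $38.93
Union dues: $72.30
Total deductions = $212.38 + $958.97 + $89.85 + $18.34 + $38.93 + $72.30 = $1390.77
Net pay = $3668.11 − $1390.77 = $2277.34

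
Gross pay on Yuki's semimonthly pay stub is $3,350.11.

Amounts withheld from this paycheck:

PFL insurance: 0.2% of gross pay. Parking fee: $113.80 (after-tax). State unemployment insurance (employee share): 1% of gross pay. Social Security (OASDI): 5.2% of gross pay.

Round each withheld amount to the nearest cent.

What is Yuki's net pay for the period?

$3,021.90

Social Security (OASDI): $3,350.11 × 0.052 = $174.21
State unemployment insurance (employee share): $3,350.11 × 0.01 = $33.50
PFL insurance: $3,350.11 × 0.002 = $6.70
Parking fee: $113.80
Total deductions = $174.21 + $33.50 + $6.70 + $113.80 = $328.21
Net pay = $3,350.11 − $328.21 = $3,021.90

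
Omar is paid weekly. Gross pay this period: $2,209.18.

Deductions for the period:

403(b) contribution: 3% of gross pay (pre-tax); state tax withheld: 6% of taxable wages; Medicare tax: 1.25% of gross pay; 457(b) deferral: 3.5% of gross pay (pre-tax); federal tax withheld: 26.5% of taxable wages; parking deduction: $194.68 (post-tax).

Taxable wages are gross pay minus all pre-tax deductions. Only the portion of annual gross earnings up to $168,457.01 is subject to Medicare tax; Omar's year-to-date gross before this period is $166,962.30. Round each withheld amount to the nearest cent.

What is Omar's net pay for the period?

457(b) deferral: $2,209.18 × 0.035 = $77.32
403(b) contribution: $2,209.18 × 0.03 = $66.28
Pre-tax total = $77.32 + $66.28 = $143.60
Taxable wages = $2,209.18 − $143.60 = $2,065.58
State tax withheld: $2,065.58 × 0.06 = $123.93
Federal tax withheld: $2,065.58 × 0.265 = $547.38
Medicare tax: only $168,457.01 − $166,962.30 = $1,494.71 of this check is subject → $1,494.71 × 0.0125 = $18.68
Parking deduction: $194.68
Total deductions = $77.32 + $66.28 + $123.93 + $547.38 + $18.68 + $194.68 = $1,028.27
Net pay = $2,209.18 − $1,028.27 = $1,180.91

$1,180.91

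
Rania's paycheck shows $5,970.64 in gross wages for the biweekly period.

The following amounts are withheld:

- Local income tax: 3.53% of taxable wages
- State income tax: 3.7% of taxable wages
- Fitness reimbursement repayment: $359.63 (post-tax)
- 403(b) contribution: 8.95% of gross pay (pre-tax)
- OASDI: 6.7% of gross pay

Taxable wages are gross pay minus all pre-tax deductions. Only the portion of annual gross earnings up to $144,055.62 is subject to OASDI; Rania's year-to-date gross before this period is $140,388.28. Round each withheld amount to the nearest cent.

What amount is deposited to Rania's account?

403(b) contribution: $5,970.64 × 0.0895 = $534.37
Taxable wages = $5,970.64 − $534.37 = $5,436.27
Local income tax: $5,436.27 × 0.0353 = $191.90
State income tax: $5,436.27 × 0.037 = $201.14
OASDI: only $144,055.62 − $140,388.28 = $3,667.34 of this check is subject → $3,667.34 × 0.067 = $245.71
Fitness reimbursement repayment: $359.63
Total deductions = $534.37 + $191.90 + $201.14 + $245.71 + $359.63 = $1,532.75
Net pay = $5,970.64 − $1,532.75 = $4,437.89

$4,437.89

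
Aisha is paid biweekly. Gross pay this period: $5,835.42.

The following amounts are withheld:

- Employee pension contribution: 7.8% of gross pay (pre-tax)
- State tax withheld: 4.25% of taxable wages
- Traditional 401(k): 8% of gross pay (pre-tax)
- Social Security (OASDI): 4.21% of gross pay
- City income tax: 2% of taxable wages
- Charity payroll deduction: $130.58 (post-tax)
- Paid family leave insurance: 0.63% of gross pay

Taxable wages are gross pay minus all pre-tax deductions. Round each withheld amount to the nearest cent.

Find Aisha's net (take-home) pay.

Employee pension contribution: $5,835.42 × 0.078 = $455.16
Traditional 401(k): $5,835.42 × 0.08 = $466.83
Pre-tax total = $455.16 + $466.83 = $921.99
Taxable wages = $5,835.42 − $921.99 = $4,913.43
City income tax: $4,913.43 × 0.02 = $98.27
State tax withheld: $4,913.43 × 0.0425 = $208.82
Paid family leave insurance: $5,835.42 × 0.0063 = $36.76
Social Security (OASDI): $5,835.42 × 0.0421 = $245.67
Charity payroll deduction: $130.58
Total deductions = $455.16 + $466.83 + $98.27 + $208.82 + $36.76 + $245.67 + $130.58 = $1,642.09
Net pay = $5,835.42 − $1,642.09 = $4,193.33

$4,193.33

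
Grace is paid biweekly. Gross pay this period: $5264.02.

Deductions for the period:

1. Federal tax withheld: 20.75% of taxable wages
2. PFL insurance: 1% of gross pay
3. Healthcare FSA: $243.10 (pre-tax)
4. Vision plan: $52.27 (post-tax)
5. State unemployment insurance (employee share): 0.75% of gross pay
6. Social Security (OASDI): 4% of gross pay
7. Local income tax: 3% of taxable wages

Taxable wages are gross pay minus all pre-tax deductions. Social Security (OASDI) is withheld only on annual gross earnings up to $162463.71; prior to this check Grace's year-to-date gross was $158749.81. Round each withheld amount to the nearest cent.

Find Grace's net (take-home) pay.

$3535.50

Healthcare FSA: $243.10
Taxable wages = $5264.02 − $243.10 = $5020.92
Local income tax: $5020.92 × 0.03 = $150.63
Federal tax withheld: $5020.92 × 0.2075 = $1041.84
State unemployment insurance (employee share): $5264.02 × 0.0075 = $39.48
PFL insurance: $5264.02 × 0.01 = $52.64
Social Security (OASDI): only $162463.71 − $158749.81 = $3713.90 of this check is subject → $3713.90 × 0.04 = $148.56
Vision plan: $52.27
Total deductions = $243.10 + $150.63 + $1041.84 + $39.48 + $52.64 + $148.56 + $52.27 = $1728.52
Net pay = $5264.02 − $1728.52 = $3535.50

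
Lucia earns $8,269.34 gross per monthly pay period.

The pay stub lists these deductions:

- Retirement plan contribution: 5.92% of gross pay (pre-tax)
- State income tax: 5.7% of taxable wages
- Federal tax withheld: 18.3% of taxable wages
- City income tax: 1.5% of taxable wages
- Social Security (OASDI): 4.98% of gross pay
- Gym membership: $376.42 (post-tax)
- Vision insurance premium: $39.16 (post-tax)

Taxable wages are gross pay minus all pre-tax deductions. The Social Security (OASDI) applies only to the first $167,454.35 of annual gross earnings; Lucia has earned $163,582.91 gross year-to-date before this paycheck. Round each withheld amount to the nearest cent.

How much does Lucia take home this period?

$5,187.57

Retirement plan contribution: $8,269.34 × 0.0592 = $489.54
Taxable wages = $8,269.34 − $489.54 = $7,779.80
City income tax: $7,779.80 × 0.015 = $116.70
Federal tax withheld: $7,779.80 × 0.183 = $1,423.70
State income tax: $7,779.80 × 0.057 = $443.45
Social Security (OASDI): only $167,454.35 − $163,582.91 = $3,871.44 of this check is subject → $3,871.44 × 0.0498 = $192.80
Gym membership: $376.42
Vision insurance premium: $39.16
Total deductions = $489.54 + $116.70 + $1,423.70 + $443.45 + $192.80 + $376.42 + $39.16 = $3,081.77
Net pay = $8,269.34 − $3,081.77 = $5,187.57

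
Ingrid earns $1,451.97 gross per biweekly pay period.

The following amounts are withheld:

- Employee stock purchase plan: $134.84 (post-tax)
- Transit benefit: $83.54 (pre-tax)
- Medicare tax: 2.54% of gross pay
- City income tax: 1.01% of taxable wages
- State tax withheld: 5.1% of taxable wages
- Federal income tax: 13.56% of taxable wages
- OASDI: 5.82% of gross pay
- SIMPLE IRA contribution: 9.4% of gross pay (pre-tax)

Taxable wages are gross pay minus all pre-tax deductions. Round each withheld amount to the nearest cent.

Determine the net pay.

SIMPLE IRA contribution: $1,451.97 × 0.094 = $136.49
Transit benefit: $83.54
Pre-tax total = $136.49 + $83.54 = $220.03
Taxable wages = $1,451.97 − $220.03 = $1,231.94
City income tax: $1,231.94 × 0.0101 = $12.44
Federal income tax: $1,231.94 × 0.1356 = $167.05
State tax withheld: $1,231.94 × 0.051 = $62.83
OASDI: $1,451.97 × 0.0582 = $84.50
Medicare tax: $1,451.97 × 0.0254 = $36.88
Employee stock purchase plan: $134.84
Total deductions = $136.49 + $83.54 + $12.44 + $167.05 + $62.83 + $84.50 + $36.88 + $134.84 = $718.57
Net pay = $1,451.97 − $718.57 = $733.40

$733.40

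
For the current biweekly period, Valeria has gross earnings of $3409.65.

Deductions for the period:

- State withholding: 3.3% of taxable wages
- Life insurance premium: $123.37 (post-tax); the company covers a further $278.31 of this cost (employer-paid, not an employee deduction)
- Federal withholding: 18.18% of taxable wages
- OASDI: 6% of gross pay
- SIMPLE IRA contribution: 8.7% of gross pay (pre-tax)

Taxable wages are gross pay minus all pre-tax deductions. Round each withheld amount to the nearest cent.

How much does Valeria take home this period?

$2116.38

SIMPLE IRA contribution: $3409.65 × 0.087 = $296.64
Taxable wages = $3409.65 − $296.64 = $3113.01
State withholding: $3113.01 × 0.033 = $102.73
Federal withholding: $3113.01 × 0.1818 = $565.95
OASDI: $3409.65 × 0.06 = $204.58
Life insurance premium: $123.37
(Employer's $278.31 toward life insurance premium is not withheld from the employee.)
Total deductions = $296.64 + $102.73 + $565.95 + $204.58 + $123.37 = $1293.27
Net pay = $3409.65 − $1293.27 = $2116.38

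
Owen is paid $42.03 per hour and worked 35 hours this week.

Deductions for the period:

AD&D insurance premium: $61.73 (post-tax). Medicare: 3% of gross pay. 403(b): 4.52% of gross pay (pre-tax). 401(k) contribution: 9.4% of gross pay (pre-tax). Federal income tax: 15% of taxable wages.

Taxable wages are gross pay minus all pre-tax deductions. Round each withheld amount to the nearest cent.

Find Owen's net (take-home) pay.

$970.48

Gross pay: 35 × $42.03 = $1471.05
403(b): $1471.05 × 0.0452 = $66.49
401(k) contribution: $1471.05 × 0.094 = $138.28
Pre-tax total = $66.49 + $138.28 = $204.77
Taxable wages = $1471.05 − $204.77 = $1266.28
Federal income tax: $1266.28 × 0.15 = $189.94
Medicare: $1471.05 × 0.03 = $44.13
AD&D insurance premium: $61.73
Total deductions = $66.49 + $138.28 + $189.94 + $44.13 + $61.73 = $500.57
Net pay = $1471.05 − $500.57 = $970.48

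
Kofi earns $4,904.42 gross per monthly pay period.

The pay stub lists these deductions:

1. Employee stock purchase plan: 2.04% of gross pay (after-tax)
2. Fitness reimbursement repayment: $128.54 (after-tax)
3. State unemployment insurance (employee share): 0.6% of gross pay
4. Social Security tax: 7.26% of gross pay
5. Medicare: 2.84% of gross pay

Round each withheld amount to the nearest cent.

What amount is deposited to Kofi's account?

Medicare: $4,904.42 × 0.0284 = $139.29
State unemployment insurance (employee share): $4,904.42 × 0.006 = $29.43
Social Security tax: $4,904.42 × 0.0726 = $356.06
Employee stock purchase plan: $4,904.42 × 0.0204 = $100.05
Fitness reimbursement repayment: $128.54
Total deductions = $139.29 + $29.43 + $356.06 + $100.05 + $128.54 = $753.37
Net pay = $4,904.42 − $753.37 = $4,151.05

$4,151.05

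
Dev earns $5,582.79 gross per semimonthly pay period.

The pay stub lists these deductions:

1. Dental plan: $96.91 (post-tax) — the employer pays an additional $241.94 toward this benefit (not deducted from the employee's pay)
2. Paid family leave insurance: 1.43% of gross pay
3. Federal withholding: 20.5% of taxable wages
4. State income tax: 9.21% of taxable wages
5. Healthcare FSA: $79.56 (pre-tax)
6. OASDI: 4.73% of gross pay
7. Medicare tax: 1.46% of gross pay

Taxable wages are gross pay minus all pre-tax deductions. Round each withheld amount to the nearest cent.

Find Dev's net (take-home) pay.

$3,345.90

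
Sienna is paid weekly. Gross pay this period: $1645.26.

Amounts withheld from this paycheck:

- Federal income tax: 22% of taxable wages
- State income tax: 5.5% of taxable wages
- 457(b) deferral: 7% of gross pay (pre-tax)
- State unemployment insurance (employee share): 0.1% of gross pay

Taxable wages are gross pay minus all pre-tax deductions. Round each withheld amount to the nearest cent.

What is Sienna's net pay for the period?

457(b) deferral: $1645.26 × 0.07 = $115.17
Taxable wages = $1645.26 − $115.17 = $1530.09
State income tax: $1530.09 × 0.055 = $84.15
Federal income tax: $1530.09 × 0.22 = $336.62
State unemployment insurance (employee share): $1645.26 × 0.001 = $1.65
Total deductions = $115.17 + $84.15 + $336.62 + $1.65 = $537.59
Net pay = $1645.26 − $537.59 = $1107.67

$1107.67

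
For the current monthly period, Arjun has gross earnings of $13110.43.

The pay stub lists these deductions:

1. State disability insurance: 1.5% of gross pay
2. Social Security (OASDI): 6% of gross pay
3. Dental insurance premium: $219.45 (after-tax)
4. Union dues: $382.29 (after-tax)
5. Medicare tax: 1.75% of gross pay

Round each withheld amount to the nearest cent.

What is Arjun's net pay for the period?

$11295.97

State disability insurance: $13110.43 × 0.015 = $196.66
Medicare tax: $13110.43 × 0.0175 = $229.43
Social Security (OASDI): $13110.43 × 0.06 = $786.63
Dental insurance premium: $219.45
Union dues: $382.29
Total deductions = $196.66 + $229.43 + $786.63 + $219.45 + $382.29 = $1814.46
Net pay = $13110.43 − $1814.46 = $11295.97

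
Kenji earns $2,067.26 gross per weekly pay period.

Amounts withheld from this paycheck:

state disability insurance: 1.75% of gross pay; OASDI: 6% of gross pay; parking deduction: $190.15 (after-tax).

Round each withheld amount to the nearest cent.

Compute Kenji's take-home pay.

$1,716.89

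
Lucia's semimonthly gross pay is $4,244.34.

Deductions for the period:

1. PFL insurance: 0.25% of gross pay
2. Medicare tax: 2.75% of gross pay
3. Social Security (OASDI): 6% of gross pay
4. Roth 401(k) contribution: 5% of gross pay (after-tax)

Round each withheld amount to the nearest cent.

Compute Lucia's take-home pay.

$3,650.13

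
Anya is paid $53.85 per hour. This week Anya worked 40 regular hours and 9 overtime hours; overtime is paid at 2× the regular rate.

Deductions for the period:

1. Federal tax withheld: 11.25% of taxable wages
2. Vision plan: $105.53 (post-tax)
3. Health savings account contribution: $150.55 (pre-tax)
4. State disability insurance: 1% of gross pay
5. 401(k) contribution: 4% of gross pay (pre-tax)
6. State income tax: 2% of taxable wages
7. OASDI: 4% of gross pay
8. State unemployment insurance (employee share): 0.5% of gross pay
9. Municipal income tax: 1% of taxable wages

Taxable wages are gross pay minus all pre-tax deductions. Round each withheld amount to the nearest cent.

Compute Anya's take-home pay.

Regular pay: 40 × $53.85 = $2,154.00
Overtime pay: 9 × $53.85 × 2 = $969.30
Gross pay = $2,154.00 + $969.30 = $3,123.30
401(k) contribution: $3,123.30 × 0.04 = $124.93
Health savings account contribution: $150.55
Pre-tax total = $124.93 + $150.55 = $275.48
Taxable wages = $3,123.30 − $275.48 = $2,847.82
State income tax: $2,847.82 × 0.02 = $56.96
Federal tax withheld: $2,847.82 × 0.1125 = $320.38
Municipal income tax: $2,847.82 × 0.01 = $28.48
State disability insurance: $3,123.30 × 0.01 = $31.23
State unemployment insurance (employee share): $3,123.30 × 0.005 = $15.62
OASDI: $3,123.30 × 0.04 = $124.93
Vision plan: $105.53
Total deductions = $124.93 + $150.55 + $56.96 + $320.38 + $28.48 + $31.23 + $15.62 + $124.93 + $105.53 = $958.61
Net pay = $3,123.30 − $958.61 = $2,164.69

$2,164.69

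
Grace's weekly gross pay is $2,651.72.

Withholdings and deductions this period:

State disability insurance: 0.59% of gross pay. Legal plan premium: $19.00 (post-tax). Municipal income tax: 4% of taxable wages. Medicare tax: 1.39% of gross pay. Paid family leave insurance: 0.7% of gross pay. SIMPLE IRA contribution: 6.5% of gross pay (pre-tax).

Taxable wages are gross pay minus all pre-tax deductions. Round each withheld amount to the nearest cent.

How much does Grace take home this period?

SIMPLE IRA contribution: $2,651.72 × 0.065 = $172.36
Taxable wages = $2,651.72 − $172.36 = $2,479.36
Municipal income tax: $2,479.36 × 0.04 = $99.17
Paid family leave insurance: $2,651.72 × 0.007 = $18.56
Medicare tax: $2,651.72 × 0.0139 = $36.86
State disability insurance: $2,651.72 × 0.0059 = $15.65
Legal plan premium: $19.00
Total deductions = $172.36 + $99.17 + $18.56 + $36.86 + $15.65 + $19.00 = $361.60
Net pay = $2,651.72 − $361.60 = $2,290.12

$2,290.12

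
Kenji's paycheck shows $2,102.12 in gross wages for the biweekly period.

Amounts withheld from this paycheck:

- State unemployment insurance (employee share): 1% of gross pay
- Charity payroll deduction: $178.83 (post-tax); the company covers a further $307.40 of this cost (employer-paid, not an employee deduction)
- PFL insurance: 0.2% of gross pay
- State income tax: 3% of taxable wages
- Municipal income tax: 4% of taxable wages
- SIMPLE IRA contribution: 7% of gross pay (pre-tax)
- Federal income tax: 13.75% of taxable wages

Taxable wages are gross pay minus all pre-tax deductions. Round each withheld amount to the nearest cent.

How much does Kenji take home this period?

$1,345.26

SIMPLE IRA contribution: $2,102.12 × 0.07 = $147.15
Taxable wages = $2,102.12 − $147.15 = $1,954.97
State income tax: $1,954.97 × 0.03 = $58.65
Federal income tax: $1,954.97 × 0.1375 = $268.81
Municipal income tax: $1,954.97 × 0.04 = $78.20
PFL insurance: $2,102.12 × 0.002 = $4.20
State unemployment insurance (employee share): $2,102.12 × 0.01 = $21.02
Charity payroll deduction: $178.83
(Employer's $307.40 toward charity payroll deduction is not withheld from the employee.)
Total deductions = $147.15 + $58.65 + $268.81 + $78.20 + $4.20 + $21.02 + $178.83 = $756.86
Net pay = $2,102.12 − $756.86 = $1,345.26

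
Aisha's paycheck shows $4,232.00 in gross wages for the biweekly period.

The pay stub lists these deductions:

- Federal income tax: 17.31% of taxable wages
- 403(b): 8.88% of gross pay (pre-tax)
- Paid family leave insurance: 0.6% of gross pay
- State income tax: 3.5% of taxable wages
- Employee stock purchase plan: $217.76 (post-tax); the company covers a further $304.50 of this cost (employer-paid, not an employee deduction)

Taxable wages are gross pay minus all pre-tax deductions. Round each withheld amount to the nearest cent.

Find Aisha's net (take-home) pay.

$2,810.57

403(b): $4,232.00 × 0.0888 = $375.80
Taxable wages = $4,232.00 − $375.80 = $3,856.20
State income tax: $3,856.20 × 0.035 = $134.97
Federal income tax: $3,856.20 × 0.1731 = $667.51
Paid family leave insurance: $4,232.00 × 0.006 = $25.39
Employee stock purchase plan: $217.76
(Employer's $304.50 toward employee stock purchase plan is not withheld from the employee.)
Total deductions = $375.80 + $134.97 + $667.51 + $25.39 + $217.76 = $1,421.43
Net pay = $4,232.00 − $1,421.43 = $2,810.57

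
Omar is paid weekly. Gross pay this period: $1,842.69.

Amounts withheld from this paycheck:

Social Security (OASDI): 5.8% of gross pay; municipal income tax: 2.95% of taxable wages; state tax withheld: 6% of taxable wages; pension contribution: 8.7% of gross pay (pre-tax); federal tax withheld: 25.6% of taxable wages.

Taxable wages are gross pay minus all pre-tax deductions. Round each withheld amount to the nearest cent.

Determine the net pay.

Pension contribution: $1,842.69 × 0.087 = $160.31
Taxable wages = $1,842.69 − $160.31 = $1,682.38
Municipal income tax: $1,682.38 × 0.0295 = $49.63
State tax withheld: $1,682.38 × 0.06 = $100.94
Federal tax withheld: $1,682.38 × 0.256 = $430.69
Social Security (OASDI): $1,842.69 × 0.058 = $106.88
Total deductions = $160.31 + $49.63 + $100.94 + $430.69 + $106.88 = $848.45
Net pay = $1,842.69 − $848.45 = $994.24

$994.24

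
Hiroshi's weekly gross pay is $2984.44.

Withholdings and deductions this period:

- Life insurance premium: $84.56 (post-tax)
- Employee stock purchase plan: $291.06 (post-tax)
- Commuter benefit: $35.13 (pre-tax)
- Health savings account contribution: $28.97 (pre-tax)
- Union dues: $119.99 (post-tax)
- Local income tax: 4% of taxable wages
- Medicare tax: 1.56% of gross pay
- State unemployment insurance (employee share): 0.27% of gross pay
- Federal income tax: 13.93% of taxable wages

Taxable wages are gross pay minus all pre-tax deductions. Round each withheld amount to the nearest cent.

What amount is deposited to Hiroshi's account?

$1846.50

Health savings account contribution: $28.97
Commuter benefit: $35.13
Pre-tax total = $28.97 + $35.13 = $64.10
Taxable wages = $2984.44 − $64.10 = $2920.34
Federal income tax: $2920.34 × 0.1393 = $406.80
Local income tax: $2920.34 × 0.04 = $116.81
Medicare tax: $2984.44 × 0.0156 = $46.56
State unemployment insurance (employee share): $2984.44 × 0.0027 = $8.06
Union dues: $119.99
Employee stock purchase plan: $291.06
Life insurance premium: $84.56
Total deductions = $28.97 + $35.13 + $406.80 + $116.81 + $46.56 + $8.06 + $119.99 + $291.06 + $84.56 = $1137.94
Net pay = $2984.44 − $1137.94 = $1846.50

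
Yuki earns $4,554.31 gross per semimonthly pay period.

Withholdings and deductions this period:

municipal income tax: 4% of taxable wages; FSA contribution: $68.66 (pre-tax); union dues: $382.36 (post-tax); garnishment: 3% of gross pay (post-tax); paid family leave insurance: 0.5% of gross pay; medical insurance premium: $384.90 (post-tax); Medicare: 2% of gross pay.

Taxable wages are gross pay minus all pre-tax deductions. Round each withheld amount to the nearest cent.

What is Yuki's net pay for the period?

FSA contribution: $68.66
Taxable wages = $4,554.31 − $68.66 = $4,485.65
Municipal income tax: $4,485.65 × 0.04 = $179.43
Paid family leave insurance: $4,554.31 × 0.005 = $22.77
Medicare: $4,554.31 × 0.02 = $91.09
Union dues: $382.36
Garnishment: $4,554.31 × 0.03 = $136.63
Medical insurance premium: $384.90
Total deductions = $68.66 + $179.43 + $22.77 + $91.09 + $382.36 + $136.63 + $384.90 = $1,265.84
Net pay = $4,554.31 − $1,265.84 = $3,288.47

$3,288.47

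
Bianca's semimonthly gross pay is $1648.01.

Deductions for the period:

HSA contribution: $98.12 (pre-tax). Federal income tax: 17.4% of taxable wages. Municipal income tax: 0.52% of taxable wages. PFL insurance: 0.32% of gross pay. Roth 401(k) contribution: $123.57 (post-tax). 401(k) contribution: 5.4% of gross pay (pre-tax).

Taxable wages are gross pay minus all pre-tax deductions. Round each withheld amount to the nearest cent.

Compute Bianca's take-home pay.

401(k) contribution: $1648.01 × 0.054 = $88.99
HSA contribution: $98.12
Pre-tax total = $88.99 + $98.12 = $187.11
Taxable wages = $1648.01 − $187.11 = $1460.90
Federal income tax: $1460.90 × 0.174 = $254.20
Municipal income tax: $1460.90 × 0.0052 = $7.60
PFL insurance: $1648.01 × 0.0032 = $5.27
Roth 401(k) contribution: $123.57
Total deductions = $88.99 + $98.12 + $254.20 + $7.60 + $5.27 + $123.57 = $577.75
Net pay = $1648.01 − $577.75 = $1070.26

$1070.26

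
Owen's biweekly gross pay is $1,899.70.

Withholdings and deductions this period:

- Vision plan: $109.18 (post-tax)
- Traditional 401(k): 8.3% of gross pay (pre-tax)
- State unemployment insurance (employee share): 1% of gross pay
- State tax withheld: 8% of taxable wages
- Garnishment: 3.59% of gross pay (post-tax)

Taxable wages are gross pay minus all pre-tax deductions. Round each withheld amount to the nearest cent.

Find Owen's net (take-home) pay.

$1,406.28

Traditional 401(k): $1,899.70 × 0.083 = $157.68
Taxable wages = $1,899.70 − $157.68 = $1,742.02
State tax withheld: $1,742.02 × 0.08 = $139.36
State unemployment insurance (employee share): $1,899.70 × 0.01 = $19.00
Garnishment: $1,899.70 × 0.0359 = $68.20
Vision plan: $109.18
Total deductions = $157.68 + $139.36 + $19.00 + $68.20 + $109.18 = $493.42
Net pay = $1,899.70 − $493.42 = $1,406.28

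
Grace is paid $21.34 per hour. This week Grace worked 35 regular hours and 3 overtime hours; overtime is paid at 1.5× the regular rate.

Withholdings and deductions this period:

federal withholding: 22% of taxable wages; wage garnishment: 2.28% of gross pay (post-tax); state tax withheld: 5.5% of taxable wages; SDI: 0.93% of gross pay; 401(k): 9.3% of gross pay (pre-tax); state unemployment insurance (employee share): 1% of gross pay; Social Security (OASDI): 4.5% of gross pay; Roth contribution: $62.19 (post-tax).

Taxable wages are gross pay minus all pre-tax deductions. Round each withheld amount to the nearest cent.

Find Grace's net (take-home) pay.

Regular pay: 35 × $21.34 = $746.90
Overtime pay: 3 × $21.34 × 1.5 = $96.03
Gross pay = $746.90 + $96.03 = $842.93
401(k): $842.93 × 0.093 = $78.39
Taxable wages = $842.93 − $78.39 = $764.54
Federal withholding: $764.54 × 0.22 = $168.20
State tax withheld: $764.54 × 0.055 = $42.05
State unemployment insurance (employee share): $842.93 × 0.01 = $8.43
Social Security (OASDI): $842.93 × 0.045 = $37.93
SDI: $842.93 × 0.0093 = $7.84
Roth contribution: $62.19
Wage garnishment: $842.93 × 0.0228 = $19.22
Total deductions = $78.39 + $168.20 + $42.05 + $8.43 + $37.93 + $7.84 + $62.19 + $19.22 = $424.25
Net pay = $842.93 − $424.25 = $418.68

$418.68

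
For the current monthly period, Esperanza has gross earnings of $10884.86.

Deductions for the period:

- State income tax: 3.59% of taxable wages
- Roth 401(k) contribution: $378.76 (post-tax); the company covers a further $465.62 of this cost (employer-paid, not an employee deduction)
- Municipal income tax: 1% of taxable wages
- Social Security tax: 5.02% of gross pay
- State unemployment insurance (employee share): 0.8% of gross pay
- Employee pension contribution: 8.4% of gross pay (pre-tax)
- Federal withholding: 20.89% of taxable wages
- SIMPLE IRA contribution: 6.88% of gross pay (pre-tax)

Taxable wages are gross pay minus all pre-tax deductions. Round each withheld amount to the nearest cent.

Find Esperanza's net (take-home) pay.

Employee pension contribution: $10884.86 × 0.084 = $914.33
SIMPLE IRA contribution: $10884.86 × 0.0688 = $748.88
Pre-tax total = $914.33 + $748.88 = $1663.21
Taxable wages = $10884.86 − $1663.21 = $9221.65
State income tax: $9221.65 × 0.0359 = $331.06
Municipal income tax: $9221.65 × 0.01 = $92.22
Federal withholding: $9221.65 × 0.2089 = $1926.40
Social Security tax: $10884.86 × 0.0502 = $546.42
State unemployment insurance (employee share): $10884.86 × 0.008 = $87.08
Roth 401(k) contribution: $378.76
(Employer's $465.62 toward Roth 401(k) contribution is not withheld from the employee.)
Total deductions = $914.33 + $748.88 + $331.06 + $92.22 + $1926.40 + $546.42 + $87.08 + $378.76 = $5025.15
Net pay = $10884.86 − $5025.15 = $5859.71

$5859.71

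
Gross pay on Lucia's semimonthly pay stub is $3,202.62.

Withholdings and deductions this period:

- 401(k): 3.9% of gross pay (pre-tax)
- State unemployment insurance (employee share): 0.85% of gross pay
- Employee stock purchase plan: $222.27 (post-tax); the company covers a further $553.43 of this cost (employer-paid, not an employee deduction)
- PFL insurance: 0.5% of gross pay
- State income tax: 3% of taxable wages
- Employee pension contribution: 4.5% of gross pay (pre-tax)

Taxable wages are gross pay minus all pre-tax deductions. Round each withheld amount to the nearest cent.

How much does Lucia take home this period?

401(k): $3,202.62 × 0.039 = $124.90
Employee pension contribution: $3,202.62 × 0.045 = $144.12
Pre-tax total = $124.90 + $144.12 = $269.02
Taxable wages = $3,202.62 − $269.02 = $2,933.60
State income tax: $2,933.60 × 0.03 = $88.01
State unemployment insurance (employee share): $3,202.62 × 0.0085 = $27.22
PFL insurance: $3,202.62 × 0.005 = $16.01
Employee stock purchase plan: $222.27
(Employer's $553.43 toward employee stock purchase plan is not withheld from the employee.)
Total deductions = $124.90 + $144.12 + $88.01 + $27.22 + $16.01 + $222.27 = $622.53
Net pay = $3,202.62 − $622.53 = $2,580.09

$2,580.09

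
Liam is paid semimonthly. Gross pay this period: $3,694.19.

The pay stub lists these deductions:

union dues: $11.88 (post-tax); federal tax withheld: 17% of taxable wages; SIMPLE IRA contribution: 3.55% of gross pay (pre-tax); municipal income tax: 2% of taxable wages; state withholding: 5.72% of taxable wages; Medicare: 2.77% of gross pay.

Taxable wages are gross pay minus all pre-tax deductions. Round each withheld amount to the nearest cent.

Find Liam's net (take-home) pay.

$2,568.05

SIMPLE IRA contribution: $3,694.19 × 0.0355 = $131.14
Taxable wages = $3,694.19 − $131.14 = $3,563.05
Municipal income tax: $3,563.05 × 0.02 = $71.26
Federal tax withheld: $3,563.05 × 0.17 = $605.72
State withholding: $3,563.05 × 0.0572 = $203.81
Medicare: $3,694.19 × 0.0277 = $102.33
Union dues: $11.88
Total deductions = $131.14 + $71.26 + $605.72 + $203.81 + $102.33 + $11.88 = $1,126.14
Net pay = $3,694.19 − $1,126.14 = $2,568.05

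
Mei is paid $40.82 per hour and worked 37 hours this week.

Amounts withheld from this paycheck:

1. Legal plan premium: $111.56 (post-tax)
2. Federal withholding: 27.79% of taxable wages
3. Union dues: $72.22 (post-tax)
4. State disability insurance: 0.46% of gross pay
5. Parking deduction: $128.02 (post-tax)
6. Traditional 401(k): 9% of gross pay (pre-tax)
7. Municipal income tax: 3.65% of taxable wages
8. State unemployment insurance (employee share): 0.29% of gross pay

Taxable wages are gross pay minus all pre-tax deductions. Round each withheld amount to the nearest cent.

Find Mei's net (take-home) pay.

Gross pay: 37 × $40.82 = $1510.34
Traditional 401(k): $1510.34 × 0.09 = $135.93
Taxable wages = $1510.34 − $135.93 = $1374.41
Federal withholding: $1374.41 × 0.2779 = $381.95
Municipal income tax: $1374.41 × 0.0365 = $50.17
State disability insurance: $1510.34 × 0.0046 = $6.95
State unemployment insurance (employee share): $1510.34 × 0.0029 = $4.38
Union dues: $72.22
Parking deduction: $128.02
Legal plan premium: $111.56
Total deductions = $135.93 + $381.95 + $50.17 + $6.95 + $4.38 + $72.22 + $128.02 + $111.56 = $891.18
Net pay = $1510.34 − $891.18 = $619.16

$619.16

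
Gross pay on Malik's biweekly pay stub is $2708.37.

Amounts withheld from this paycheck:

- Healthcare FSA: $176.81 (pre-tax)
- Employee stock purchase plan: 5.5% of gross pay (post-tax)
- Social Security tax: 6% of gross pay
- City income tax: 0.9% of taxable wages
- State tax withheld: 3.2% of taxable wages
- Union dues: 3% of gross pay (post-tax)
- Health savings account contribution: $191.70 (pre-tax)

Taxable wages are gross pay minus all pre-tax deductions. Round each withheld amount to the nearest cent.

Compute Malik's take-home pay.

Health savings account contribution: $191.70
Healthcare FSA: $176.81
Pre-tax total = $191.70 + $176.81 = $368.51
Taxable wages = $2708.37 − $368.51 = $2339.86
City income tax: $2339.86 × 0.009 = $21.06
State tax withheld: $2339.86 × 0.032 = $74.88
Social Security tax: $2708.37 × 0.06 = $162.50
Union dues: $2708.37 × 0.03 = $81.25
Employee stock purchase plan: $2708.37 × 0.055 = $148.96
Total deductions = $191.70 + $176.81 + $21.06 + $74.88 + $162.50 + $81.25 + $148.96 = $857.16
Net pay = $2708.37 − $857.16 = $1851.21

$1851.21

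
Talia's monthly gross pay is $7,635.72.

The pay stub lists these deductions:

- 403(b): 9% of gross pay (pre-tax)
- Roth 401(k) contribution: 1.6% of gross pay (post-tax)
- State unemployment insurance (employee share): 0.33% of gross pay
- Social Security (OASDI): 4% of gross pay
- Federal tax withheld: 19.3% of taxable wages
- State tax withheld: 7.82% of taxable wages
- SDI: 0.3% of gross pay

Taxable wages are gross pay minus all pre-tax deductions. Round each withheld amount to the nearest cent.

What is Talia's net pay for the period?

403(b): $7,635.72 × 0.09 = $687.21
Taxable wages = $7,635.72 − $687.21 = $6,948.51
Federal tax withheld: $6,948.51 × 0.193 = $1,341.06
State tax withheld: $6,948.51 × 0.0782 = $543.37
State unemployment insurance (employee share): $7,635.72 × 0.0033 = $25.20
Social Security (OASDI): $7,635.72 × 0.04 = $305.43
SDI: $7,635.72 × 0.003 = $22.91
Roth 401(k) contribution: $7,635.72 × 0.016 = $122.17
Total deductions = $687.21 + $1,341.06 + $543.37 + $25.20 + $305.43 + $22.91 + $122.17 = $3,047.35
Net pay = $7,635.72 − $3,047.35 = $4,588.37

$4,588.37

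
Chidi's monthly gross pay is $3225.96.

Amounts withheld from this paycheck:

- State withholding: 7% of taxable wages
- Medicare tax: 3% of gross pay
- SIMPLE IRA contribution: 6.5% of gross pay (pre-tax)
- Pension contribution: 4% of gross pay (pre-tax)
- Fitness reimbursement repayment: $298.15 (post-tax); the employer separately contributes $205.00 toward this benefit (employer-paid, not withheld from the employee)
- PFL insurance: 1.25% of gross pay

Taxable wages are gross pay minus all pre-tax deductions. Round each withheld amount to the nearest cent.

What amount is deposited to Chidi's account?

Pension contribution: $3225.96 × 0.04 = $129.04
SIMPLE IRA contribution: $3225.96 × 0.065 = $209.69
Pre-tax total = $129.04 + $209.69 = $338.73
Taxable wages = $3225.96 − $338.73 = $2887.23
State withholding: $2887.23 × 0.07 = $202.11
PFL insurance: $3225.96 × 0.0125 = $40.32
Medicare tax: $3225.96 × 0.03 = $96.78
Fitness reimbursement repayment: $298.15
(Employer's $205.00 toward fitness reimbursement repayment is not withheld from the employee.)
Total deductions = $129.04 + $209.69 + $202.11 + $40.32 + $96.78 + $298.15 = $976.09
Net pay = $3225.96 − $976.09 = $2249.87

$2249.87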